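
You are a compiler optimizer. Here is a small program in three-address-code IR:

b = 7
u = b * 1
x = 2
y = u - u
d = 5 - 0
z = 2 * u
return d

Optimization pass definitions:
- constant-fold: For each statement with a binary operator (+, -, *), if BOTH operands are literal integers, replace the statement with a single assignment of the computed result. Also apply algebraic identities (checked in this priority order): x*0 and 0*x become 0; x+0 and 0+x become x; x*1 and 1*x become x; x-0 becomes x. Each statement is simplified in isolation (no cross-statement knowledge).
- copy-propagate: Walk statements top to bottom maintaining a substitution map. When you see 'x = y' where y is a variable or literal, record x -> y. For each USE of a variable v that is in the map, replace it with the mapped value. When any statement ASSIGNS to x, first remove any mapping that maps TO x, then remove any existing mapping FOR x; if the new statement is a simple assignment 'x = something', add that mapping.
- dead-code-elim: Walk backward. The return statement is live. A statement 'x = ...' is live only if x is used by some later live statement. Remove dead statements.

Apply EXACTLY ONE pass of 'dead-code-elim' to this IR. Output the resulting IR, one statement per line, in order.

Answer: d = 5 - 0
return d

Derivation:
Applying dead-code-elim statement-by-statement:
  [7] return d  -> KEEP (return); live=['d']
  [6] z = 2 * u  -> DEAD (z not live)
  [5] d = 5 - 0  -> KEEP; live=[]
  [4] y = u - u  -> DEAD (y not live)
  [3] x = 2  -> DEAD (x not live)
  [2] u = b * 1  -> DEAD (u not live)
  [1] b = 7  -> DEAD (b not live)
Result (2 stmts):
  d = 5 - 0
  return d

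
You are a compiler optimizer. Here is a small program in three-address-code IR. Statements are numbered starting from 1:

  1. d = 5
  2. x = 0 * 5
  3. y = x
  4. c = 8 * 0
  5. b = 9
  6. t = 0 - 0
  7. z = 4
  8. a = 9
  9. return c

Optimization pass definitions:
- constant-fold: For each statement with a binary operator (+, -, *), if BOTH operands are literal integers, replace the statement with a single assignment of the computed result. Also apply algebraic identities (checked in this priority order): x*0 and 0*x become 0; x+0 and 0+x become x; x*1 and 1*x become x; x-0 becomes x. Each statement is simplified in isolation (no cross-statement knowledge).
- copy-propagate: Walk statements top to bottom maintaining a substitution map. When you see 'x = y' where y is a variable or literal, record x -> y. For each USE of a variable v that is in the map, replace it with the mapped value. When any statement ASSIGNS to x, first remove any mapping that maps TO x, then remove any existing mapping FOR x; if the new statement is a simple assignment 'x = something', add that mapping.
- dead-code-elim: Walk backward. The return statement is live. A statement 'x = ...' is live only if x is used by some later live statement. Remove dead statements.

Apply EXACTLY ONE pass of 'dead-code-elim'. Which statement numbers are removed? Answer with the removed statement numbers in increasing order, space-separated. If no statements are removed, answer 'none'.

Answer: 1 2 3 5 6 7 8

Derivation:
Backward liveness scan:
Stmt 1 'd = 5': DEAD (d not in live set [])
Stmt 2 'x = 0 * 5': DEAD (x not in live set [])
Stmt 3 'y = x': DEAD (y not in live set [])
Stmt 4 'c = 8 * 0': KEEP (c is live); live-in = []
Stmt 5 'b = 9': DEAD (b not in live set ['c'])
Stmt 6 't = 0 - 0': DEAD (t not in live set ['c'])
Stmt 7 'z = 4': DEAD (z not in live set ['c'])
Stmt 8 'a = 9': DEAD (a not in live set ['c'])
Stmt 9 'return c': KEEP (return); live-in = ['c']
Removed statement numbers: [1, 2, 3, 5, 6, 7, 8]
Surviving IR:
  c = 8 * 0
  return c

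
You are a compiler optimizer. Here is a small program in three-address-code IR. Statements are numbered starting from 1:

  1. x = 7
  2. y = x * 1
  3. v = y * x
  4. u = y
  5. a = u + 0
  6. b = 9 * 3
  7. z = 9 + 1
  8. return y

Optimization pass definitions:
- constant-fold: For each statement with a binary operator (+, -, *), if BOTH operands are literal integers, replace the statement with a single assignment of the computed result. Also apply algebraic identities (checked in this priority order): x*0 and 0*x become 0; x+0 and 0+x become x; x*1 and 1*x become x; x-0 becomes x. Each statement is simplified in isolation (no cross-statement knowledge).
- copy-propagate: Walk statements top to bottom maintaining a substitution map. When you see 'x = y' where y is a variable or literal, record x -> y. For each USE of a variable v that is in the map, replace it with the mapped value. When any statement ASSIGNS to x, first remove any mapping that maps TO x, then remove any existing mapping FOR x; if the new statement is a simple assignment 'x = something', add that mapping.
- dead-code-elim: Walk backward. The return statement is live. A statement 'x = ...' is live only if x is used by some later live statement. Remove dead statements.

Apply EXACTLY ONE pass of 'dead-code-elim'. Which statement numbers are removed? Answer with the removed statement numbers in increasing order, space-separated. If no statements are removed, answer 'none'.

Answer: 3 4 5 6 7

Derivation:
Backward liveness scan:
Stmt 1 'x = 7': KEEP (x is live); live-in = []
Stmt 2 'y = x * 1': KEEP (y is live); live-in = ['x']
Stmt 3 'v = y * x': DEAD (v not in live set ['y'])
Stmt 4 'u = y': DEAD (u not in live set ['y'])
Stmt 5 'a = u + 0': DEAD (a not in live set ['y'])
Stmt 6 'b = 9 * 3': DEAD (b not in live set ['y'])
Stmt 7 'z = 9 + 1': DEAD (z not in live set ['y'])
Stmt 8 'return y': KEEP (return); live-in = ['y']
Removed statement numbers: [3, 4, 5, 6, 7]
Surviving IR:
  x = 7
  y = x * 1
  return y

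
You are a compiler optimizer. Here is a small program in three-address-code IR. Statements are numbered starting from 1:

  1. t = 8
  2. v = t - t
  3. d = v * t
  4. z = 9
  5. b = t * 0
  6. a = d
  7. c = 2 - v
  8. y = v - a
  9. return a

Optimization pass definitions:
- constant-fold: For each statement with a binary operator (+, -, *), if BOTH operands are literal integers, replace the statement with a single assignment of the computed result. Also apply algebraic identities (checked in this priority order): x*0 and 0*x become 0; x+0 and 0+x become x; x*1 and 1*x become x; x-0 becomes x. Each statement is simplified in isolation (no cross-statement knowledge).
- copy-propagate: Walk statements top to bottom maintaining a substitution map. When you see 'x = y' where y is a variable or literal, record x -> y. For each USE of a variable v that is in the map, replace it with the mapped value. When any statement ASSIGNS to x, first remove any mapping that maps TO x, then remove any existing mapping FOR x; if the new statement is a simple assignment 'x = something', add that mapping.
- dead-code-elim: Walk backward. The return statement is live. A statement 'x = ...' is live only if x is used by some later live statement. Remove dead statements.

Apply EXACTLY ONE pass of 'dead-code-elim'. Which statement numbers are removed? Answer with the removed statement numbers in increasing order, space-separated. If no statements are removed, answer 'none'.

Answer: 4 5 7 8

Derivation:
Backward liveness scan:
Stmt 1 't = 8': KEEP (t is live); live-in = []
Stmt 2 'v = t - t': KEEP (v is live); live-in = ['t']
Stmt 3 'd = v * t': KEEP (d is live); live-in = ['t', 'v']
Stmt 4 'z = 9': DEAD (z not in live set ['d'])
Stmt 5 'b = t * 0': DEAD (b not in live set ['d'])
Stmt 6 'a = d': KEEP (a is live); live-in = ['d']
Stmt 7 'c = 2 - v': DEAD (c not in live set ['a'])
Stmt 8 'y = v - a': DEAD (y not in live set ['a'])
Stmt 9 'return a': KEEP (return); live-in = ['a']
Removed statement numbers: [4, 5, 7, 8]
Surviving IR:
  t = 8
  v = t - t
  d = v * t
  a = d
  return a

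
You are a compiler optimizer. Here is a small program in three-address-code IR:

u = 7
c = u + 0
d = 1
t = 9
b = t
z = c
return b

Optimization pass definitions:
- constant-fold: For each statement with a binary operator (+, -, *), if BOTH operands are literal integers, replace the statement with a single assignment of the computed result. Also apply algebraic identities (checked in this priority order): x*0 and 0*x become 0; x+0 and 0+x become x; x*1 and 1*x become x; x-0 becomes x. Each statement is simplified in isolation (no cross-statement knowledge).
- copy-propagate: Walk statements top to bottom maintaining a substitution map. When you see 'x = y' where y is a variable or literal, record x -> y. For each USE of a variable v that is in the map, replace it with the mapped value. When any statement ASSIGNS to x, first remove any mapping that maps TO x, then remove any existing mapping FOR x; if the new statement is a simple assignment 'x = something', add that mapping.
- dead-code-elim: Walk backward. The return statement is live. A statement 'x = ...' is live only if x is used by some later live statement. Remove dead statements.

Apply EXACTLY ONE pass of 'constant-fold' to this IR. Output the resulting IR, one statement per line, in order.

Applying constant-fold statement-by-statement:
  [1] u = 7  (unchanged)
  [2] c = u + 0  -> c = u
  [3] d = 1  (unchanged)
  [4] t = 9  (unchanged)
  [5] b = t  (unchanged)
  [6] z = c  (unchanged)
  [7] return b  (unchanged)
Result (7 stmts):
  u = 7
  c = u
  d = 1
  t = 9
  b = t
  z = c
  return b

Answer: u = 7
c = u
d = 1
t = 9
b = t
z = c
return b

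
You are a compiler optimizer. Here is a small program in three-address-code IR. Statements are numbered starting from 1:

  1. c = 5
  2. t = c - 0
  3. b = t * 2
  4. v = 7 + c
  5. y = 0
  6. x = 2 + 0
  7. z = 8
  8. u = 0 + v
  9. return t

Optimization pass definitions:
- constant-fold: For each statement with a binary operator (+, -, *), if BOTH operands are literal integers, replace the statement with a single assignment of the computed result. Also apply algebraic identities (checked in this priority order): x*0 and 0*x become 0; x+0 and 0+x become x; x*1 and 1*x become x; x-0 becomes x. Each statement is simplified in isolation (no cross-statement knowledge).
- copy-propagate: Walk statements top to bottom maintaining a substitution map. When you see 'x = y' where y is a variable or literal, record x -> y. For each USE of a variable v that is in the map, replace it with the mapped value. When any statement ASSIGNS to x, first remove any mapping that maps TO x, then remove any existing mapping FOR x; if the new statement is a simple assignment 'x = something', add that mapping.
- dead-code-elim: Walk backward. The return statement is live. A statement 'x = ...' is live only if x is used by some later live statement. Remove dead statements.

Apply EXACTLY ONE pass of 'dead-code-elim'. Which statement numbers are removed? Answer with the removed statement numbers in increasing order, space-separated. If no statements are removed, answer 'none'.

Backward liveness scan:
Stmt 1 'c = 5': KEEP (c is live); live-in = []
Stmt 2 't = c - 0': KEEP (t is live); live-in = ['c']
Stmt 3 'b = t * 2': DEAD (b not in live set ['t'])
Stmt 4 'v = 7 + c': DEAD (v not in live set ['t'])
Stmt 5 'y = 0': DEAD (y not in live set ['t'])
Stmt 6 'x = 2 + 0': DEAD (x not in live set ['t'])
Stmt 7 'z = 8': DEAD (z not in live set ['t'])
Stmt 8 'u = 0 + v': DEAD (u not in live set ['t'])
Stmt 9 'return t': KEEP (return); live-in = ['t']
Removed statement numbers: [3, 4, 5, 6, 7, 8]
Surviving IR:
  c = 5
  t = c - 0
  return t

Answer: 3 4 5 6 7 8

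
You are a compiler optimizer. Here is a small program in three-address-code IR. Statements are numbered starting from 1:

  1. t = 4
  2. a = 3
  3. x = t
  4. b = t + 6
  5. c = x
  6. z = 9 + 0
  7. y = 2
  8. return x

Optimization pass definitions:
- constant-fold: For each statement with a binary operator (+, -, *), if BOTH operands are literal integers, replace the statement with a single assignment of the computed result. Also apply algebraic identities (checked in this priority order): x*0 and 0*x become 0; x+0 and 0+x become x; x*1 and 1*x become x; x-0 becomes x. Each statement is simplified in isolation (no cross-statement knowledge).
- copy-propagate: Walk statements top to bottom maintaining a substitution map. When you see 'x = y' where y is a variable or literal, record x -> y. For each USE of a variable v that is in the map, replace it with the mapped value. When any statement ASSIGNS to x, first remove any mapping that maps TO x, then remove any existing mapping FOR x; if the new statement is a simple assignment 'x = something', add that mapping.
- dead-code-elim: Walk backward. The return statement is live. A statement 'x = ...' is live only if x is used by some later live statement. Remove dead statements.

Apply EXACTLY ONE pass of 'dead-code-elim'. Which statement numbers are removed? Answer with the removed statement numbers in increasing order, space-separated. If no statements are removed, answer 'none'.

Answer: 2 4 5 6 7

Derivation:
Backward liveness scan:
Stmt 1 't = 4': KEEP (t is live); live-in = []
Stmt 2 'a = 3': DEAD (a not in live set ['t'])
Stmt 3 'x = t': KEEP (x is live); live-in = ['t']
Stmt 4 'b = t + 6': DEAD (b not in live set ['x'])
Stmt 5 'c = x': DEAD (c not in live set ['x'])
Stmt 6 'z = 9 + 0': DEAD (z not in live set ['x'])
Stmt 7 'y = 2': DEAD (y not in live set ['x'])
Stmt 8 'return x': KEEP (return); live-in = ['x']
Removed statement numbers: [2, 4, 5, 6, 7]
Surviving IR:
  t = 4
  x = t
  return x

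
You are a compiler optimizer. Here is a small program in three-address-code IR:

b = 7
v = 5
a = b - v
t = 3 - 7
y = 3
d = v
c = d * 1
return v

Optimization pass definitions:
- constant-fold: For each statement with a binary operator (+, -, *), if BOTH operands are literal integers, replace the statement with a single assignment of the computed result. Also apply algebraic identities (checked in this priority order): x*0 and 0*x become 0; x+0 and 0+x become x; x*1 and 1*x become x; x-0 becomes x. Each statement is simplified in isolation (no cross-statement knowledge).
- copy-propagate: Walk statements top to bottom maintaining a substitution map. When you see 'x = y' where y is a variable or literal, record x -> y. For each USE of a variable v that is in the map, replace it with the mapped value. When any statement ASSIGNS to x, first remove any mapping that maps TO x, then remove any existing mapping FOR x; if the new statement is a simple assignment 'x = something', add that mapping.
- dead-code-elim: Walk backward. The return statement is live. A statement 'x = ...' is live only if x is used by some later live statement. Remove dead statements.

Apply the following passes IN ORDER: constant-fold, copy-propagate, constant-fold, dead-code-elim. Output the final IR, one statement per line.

Initial IR:
  b = 7
  v = 5
  a = b - v
  t = 3 - 7
  y = 3
  d = v
  c = d * 1
  return v
After constant-fold (8 stmts):
  b = 7
  v = 5
  a = b - v
  t = -4
  y = 3
  d = v
  c = d
  return v
After copy-propagate (8 stmts):
  b = 7
  v = 5
  a = 7 - 5
  t = -4
  y = 3
  d = 5
  c = 5
  return 5
After constant-fold (8 stmts):
  b = 7
  v = 5
  a = 2
  t = -4
  y = 3
  d = 5
  c = 5
  return 5
After dead-code-elim (1 stmts):
  return 5

Answer: return 5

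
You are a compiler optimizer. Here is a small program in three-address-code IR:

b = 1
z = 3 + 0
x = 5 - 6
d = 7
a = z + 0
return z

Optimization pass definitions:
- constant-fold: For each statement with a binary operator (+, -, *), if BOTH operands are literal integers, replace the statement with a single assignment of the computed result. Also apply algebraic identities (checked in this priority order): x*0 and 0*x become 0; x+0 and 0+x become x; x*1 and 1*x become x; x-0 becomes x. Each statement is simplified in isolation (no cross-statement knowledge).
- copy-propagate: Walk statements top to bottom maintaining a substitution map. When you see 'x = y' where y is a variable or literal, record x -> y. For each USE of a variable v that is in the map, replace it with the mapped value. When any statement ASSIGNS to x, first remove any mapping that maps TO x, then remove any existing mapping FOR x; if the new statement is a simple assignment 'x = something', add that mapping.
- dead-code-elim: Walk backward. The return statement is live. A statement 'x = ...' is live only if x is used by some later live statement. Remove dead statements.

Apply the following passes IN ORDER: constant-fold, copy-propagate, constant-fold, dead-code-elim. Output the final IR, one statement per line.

Initial IR:
  b = 1
  z = 3 + 0
  x = 5 - 6
  d = 7
  a = z + 0
  return z
After constant-fold (6 stmts):
  b = 1
  z = 3
  x = -1
  d = 7
  a = z
  return z
After copy-propagate (6 stmts):
  b = 1
  z = 3
  x = -1
  d = 7
  a = 3
  return 3
After constant-fold (6 stmts):
  b = 1
  z = 3
  x = -1
  d = 7
  a = 3
  return 3
After dead-code-elim (1 stmts):
  return 3

Answer: return 3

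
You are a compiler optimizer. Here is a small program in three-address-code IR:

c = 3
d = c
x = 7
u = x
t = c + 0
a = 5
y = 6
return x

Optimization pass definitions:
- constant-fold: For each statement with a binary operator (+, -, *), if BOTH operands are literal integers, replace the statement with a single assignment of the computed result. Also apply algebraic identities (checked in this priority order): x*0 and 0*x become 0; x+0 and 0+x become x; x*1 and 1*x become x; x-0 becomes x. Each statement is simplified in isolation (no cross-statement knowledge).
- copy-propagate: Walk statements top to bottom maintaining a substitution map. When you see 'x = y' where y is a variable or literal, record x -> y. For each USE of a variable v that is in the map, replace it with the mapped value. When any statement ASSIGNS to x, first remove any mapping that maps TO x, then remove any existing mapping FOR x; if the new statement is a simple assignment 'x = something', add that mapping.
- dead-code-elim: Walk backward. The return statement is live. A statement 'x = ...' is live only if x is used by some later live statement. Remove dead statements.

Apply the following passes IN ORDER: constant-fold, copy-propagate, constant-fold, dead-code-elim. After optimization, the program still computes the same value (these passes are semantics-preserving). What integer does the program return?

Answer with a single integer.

Answer: 7

Derivation:
Initial IR:
  c = 3
  d = c
  x = 7
  u = x
  t = c + 0
  a = 5
  y = 6
  return x
After constant-fold (8 stmts):
  c = 3
  d = c
  x = 7
  u = x
  t = c
  a = 5
  y = 6
  return x
After copy-propagate (8 stmts):
  c = 3
  d = 3
  x = 7
  u = 7
  t = 3
  a = 5
  y = 6
  return 7
After constant-fold (8 stmts):
  c = 3
  d = 3
  x = 7
  u = 7
  t = 3
  a = 5
  y = 6
  return 7
After dead-code-elim (1 stmts):
  return 7
Evaluate:
  c = 3  =>  c = 3
  d = c  =>  d = 3
  x = 7  =>  x = 7
  u = x  =>  u = 7
  t = c + 0  =>  t = 3
  a = 5  =>  a = 5
  y = 6  =>  y = 6
  return x = 7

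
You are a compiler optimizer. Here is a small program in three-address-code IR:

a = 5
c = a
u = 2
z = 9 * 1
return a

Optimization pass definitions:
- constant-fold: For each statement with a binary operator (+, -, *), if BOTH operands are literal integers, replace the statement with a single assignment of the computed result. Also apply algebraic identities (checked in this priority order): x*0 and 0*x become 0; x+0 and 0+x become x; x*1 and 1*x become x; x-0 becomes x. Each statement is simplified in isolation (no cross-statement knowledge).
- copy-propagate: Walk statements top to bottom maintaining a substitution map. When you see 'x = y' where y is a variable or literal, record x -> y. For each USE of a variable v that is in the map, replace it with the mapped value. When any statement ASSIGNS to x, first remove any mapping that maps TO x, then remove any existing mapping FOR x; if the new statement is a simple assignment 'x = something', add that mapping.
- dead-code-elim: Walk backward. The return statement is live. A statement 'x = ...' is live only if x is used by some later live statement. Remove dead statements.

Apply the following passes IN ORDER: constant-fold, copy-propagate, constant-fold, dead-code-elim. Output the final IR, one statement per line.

Initial IR:
  a = 5
  c = a
  u = 2
  z = 9 * 1
  return a
After constant-fold (5 stmts):
  a = 5
  c = a
  u = 2
  z = 9
  return a
After copy-propagate (5 stmts):
  a = 5
  c = 5
  u = 2
  z = 9
  return 5
After constant-fold (5 stmts):
  a = 5
  c = 5
  u = 2
  z = 9
  return 5
After dead-code-elim (1 stmts):
  return 5

Answer: return 5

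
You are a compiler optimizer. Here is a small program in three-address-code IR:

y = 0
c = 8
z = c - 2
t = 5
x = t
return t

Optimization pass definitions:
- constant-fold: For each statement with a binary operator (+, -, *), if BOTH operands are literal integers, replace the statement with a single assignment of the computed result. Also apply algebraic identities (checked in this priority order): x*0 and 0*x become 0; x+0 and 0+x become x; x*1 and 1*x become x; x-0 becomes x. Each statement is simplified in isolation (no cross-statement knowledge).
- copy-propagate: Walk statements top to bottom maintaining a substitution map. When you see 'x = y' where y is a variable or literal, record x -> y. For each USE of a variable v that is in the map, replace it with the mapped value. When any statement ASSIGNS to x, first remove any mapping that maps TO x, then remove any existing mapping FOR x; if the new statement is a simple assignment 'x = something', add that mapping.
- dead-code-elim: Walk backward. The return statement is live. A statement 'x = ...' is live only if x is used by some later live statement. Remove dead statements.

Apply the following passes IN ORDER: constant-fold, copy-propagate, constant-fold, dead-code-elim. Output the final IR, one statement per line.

Answer: return 5

Derivation:
Initial IR:
  y = 0
  c = 8
  z = c - 2
  t = 5
  x = t
  return t
After constant-fold (6 stmts):
  y = 0
  c = 8
  z = c - 2
  t = 5
  x = t
  return t
After copy-propagate (6 stmts):
  y = 0
  c = 8
  z = 8 - 2
  t = 5
  x = 5
  return 5
After constant-fold (6 stmts):
  y = 0
  c = 8
  z = 6
  t = 5
  x = 5
  return 5
After dead-code-elim (1 stmts):
  return 5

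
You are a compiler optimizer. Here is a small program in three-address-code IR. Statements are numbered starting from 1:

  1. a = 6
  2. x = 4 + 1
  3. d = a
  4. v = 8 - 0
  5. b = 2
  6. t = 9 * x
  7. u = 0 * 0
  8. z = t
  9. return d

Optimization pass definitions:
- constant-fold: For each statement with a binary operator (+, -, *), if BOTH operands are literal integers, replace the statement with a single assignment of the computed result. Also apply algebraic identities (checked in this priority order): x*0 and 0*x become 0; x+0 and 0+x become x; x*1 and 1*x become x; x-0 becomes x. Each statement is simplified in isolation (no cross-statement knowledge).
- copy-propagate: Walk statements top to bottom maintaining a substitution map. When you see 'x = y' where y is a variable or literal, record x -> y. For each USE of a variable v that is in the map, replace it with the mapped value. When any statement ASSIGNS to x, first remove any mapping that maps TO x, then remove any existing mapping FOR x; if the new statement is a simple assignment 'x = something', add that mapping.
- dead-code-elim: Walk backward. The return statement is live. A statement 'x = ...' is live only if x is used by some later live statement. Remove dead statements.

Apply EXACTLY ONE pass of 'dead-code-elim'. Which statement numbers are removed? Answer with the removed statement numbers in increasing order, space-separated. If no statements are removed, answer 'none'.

Backward liveness scan:
Stmt 1 'a = 6': KEEP (a is live); live-in = []
Stmt 2 'x = 4 + 1': DEAD (x not in live set ['a'])
Stmt 3 'd = a': KEEP (d is live); live-in = ['a']
Stmt 4 'v = 8 - 0': DEAD (v not in live set ['d'])
Stmt 5 'b = 2': DEAD (b not in live set ['d'])
Stmt 6 't = 9 * x': DEAD (t not in live set ['d'])
Stmt 7 'u = 0 * 0': DEAD (u not in live set ['d'])
Stmt 8 'z = t': DEAD (z not in live set ['d'])
Stmt 9 'return d': KEEP (return); live-in = ['d']
Removed statement numbers: [2, 4, 5, 6, 7, 8]
Surviving IR:
  a = 6
  d = a
  return d

Answer: 2 4 5 6 7 8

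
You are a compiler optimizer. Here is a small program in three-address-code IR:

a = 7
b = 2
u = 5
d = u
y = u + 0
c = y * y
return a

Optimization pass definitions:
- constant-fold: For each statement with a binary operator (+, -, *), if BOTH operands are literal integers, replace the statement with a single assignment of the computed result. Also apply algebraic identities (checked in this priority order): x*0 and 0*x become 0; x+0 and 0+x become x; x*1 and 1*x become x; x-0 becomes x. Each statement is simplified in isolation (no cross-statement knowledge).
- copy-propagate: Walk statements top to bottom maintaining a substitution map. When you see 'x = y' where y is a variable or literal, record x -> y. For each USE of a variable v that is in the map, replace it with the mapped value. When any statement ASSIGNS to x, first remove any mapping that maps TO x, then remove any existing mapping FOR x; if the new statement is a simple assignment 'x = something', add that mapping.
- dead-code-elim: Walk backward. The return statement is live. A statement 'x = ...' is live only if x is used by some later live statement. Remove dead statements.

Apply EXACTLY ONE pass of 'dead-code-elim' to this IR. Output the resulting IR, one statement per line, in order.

Applying dead-code-elim statement-by-statement:
  [7] return a  -> KEEP (return); live=['a']
  [6] c = y * y  -> DEAD (c not live)
  [5] y = u + 0  -> DEAD (y not live)
  [4] d = u  -> DEAD (d not live)
  [3] u = 5  -> DEAD (u not live)
  [2] b = 2  -> DEAD (b not live)
  [1] a = 7  -> KEEP; live=[]
Result (2 stmts):
  a = 7
  return a

Answer: a = 7
return a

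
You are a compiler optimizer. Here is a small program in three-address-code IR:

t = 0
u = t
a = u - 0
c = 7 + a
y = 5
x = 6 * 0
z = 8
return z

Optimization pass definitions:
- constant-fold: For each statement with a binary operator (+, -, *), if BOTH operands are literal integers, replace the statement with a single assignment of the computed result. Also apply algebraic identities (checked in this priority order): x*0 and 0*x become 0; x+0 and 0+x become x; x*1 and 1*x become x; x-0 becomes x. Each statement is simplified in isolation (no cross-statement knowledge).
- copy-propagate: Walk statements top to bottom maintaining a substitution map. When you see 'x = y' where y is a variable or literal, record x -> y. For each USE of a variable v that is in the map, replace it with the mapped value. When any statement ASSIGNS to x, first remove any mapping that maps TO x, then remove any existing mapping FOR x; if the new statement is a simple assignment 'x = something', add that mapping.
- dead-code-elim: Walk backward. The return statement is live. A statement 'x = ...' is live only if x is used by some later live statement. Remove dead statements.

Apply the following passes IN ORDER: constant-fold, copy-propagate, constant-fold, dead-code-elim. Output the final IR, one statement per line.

Initial IR:
  t = 0
  u = t
  a = u - 0
  c = 7 + a
  y = 5
  x = 6 * 0
  z = 8
  return z
After constant-fold (8 stmts):
  t = 0
  u = t
  a = u
  c = 7 + a
  y = 5
  x = 0
  z = 8
  return z
After copy-propagate (8 stmts):
  t = 0
  u = 0
  a = 0
  c = 7 + 0
  y = 5
  x = 0
  z = 8
  return 8
After constant-fold (8 stmts):
  t = 0
  u = 0
  a = 0
  c = 7
  y = 5
  x = 0
  z = 8
  return 8
After dead-code-elim (1 stmts):
  return 8

Answer: return 8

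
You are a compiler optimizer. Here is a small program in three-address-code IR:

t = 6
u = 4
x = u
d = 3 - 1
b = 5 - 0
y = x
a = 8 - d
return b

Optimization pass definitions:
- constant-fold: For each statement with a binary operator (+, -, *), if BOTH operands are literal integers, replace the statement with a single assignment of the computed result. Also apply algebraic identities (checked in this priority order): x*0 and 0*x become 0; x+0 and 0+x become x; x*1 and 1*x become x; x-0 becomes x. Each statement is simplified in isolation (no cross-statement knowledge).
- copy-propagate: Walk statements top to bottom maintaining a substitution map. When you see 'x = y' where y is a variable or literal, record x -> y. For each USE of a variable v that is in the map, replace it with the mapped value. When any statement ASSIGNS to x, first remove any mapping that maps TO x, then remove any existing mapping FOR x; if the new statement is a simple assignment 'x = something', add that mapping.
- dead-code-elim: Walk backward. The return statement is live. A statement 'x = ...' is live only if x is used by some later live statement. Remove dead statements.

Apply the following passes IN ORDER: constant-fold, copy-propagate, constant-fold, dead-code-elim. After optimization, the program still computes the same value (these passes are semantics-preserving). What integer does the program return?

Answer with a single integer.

Answer: 5

Derivation:
Initial IR:
  t = 6
  u = 4
  x = u
  d = 3 - 1
  b = 5 - 0
  y = x
  a = 8 - d
  return b
After constant-fold (8 stmts):
  t = 6
  u = 4
  x = u
  d = 2
  b = 5
  y = x
  a = 8 - d
  return b
After copy-propagate (8 stmts):
  t = 6
  u = 4
  x = 4
  d = 2
  b = 5
  y = 4
  a = 8 - 2
  return 5
After constant-fold (8 stmts):
  t = 6
  u = 4
  x = 4
  d = 2
  b = 5
  y = 4
  a = 6
  return 5
After dead-code-elim (1 stmts):
  return 5
Evaluate:
  t = 6  =>  t = 6
  u = 4  =>  u = 4
  x = u  =>  x = 4
  d = 3 - 1  =>  d = 2
  b = 5 - 0  =>  b = 5
  y = x  =>  y = 4
  a = 8 - d  =>  a = 6
  return b = 5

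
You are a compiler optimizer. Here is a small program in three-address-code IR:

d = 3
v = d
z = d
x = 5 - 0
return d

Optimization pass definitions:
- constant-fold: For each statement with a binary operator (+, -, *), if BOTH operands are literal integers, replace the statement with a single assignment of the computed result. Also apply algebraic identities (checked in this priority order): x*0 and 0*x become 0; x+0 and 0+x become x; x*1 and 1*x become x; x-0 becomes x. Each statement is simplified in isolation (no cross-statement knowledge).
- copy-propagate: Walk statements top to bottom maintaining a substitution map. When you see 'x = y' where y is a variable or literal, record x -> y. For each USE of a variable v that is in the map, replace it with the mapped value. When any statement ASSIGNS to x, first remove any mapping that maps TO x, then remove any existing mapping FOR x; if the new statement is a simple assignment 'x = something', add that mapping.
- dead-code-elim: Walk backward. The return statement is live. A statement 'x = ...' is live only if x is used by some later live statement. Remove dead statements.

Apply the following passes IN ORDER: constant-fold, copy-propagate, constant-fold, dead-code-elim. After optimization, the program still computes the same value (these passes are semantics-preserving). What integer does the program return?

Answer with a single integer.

Initial IR:
  d = 3
  v = d
  z = d
  x = 5 - 0
  return d
After constant-fold (5 stmts):
  d = 3
  v = d
  z = d
  x = 5
  return d
After copy-propagate (5 stmts):
  d = 3
  v = 3
  z = 3
  x = 5
  return 3
After constant-fold (5 stmts):
  d = 3
  v = 3
  z = 3
  x = 5
  return 3
After dead-code-elim (1 stmts):
  return 3
Evaluate:
  d = 3  =>  d = 3
  v = d  =>  v = 3
  z = d  =>  z = 3
  x = 5 - 0  =>  x = 5
  return d = 3

Answer: 3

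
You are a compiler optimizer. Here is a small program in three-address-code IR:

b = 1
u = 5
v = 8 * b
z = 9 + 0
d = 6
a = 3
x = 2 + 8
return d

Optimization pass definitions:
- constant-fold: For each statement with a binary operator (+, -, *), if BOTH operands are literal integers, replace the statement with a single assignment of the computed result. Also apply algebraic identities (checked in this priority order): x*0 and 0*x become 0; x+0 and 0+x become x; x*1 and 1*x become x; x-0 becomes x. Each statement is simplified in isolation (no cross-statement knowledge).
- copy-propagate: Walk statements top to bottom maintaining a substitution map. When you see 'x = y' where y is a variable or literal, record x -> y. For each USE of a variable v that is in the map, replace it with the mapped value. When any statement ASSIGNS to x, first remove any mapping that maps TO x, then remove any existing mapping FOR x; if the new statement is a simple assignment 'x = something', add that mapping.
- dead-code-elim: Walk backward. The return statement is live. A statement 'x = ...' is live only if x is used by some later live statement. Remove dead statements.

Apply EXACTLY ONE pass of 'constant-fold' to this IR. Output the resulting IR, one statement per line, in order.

Applying constant-fold statement-by-statement:
  [1] b = 1  (unchanged)
  [2] u = 5  (unchanged)
  [3] v = 8 * b  (unchanged)
  [4] z = 9 + 0  -> z = 9
  [5] d = 6  (unchanged)
  [6] a = 3  (unchanged)
  [7] x = 2 + 8  -> x = 10
  [8] return d  (unchanged)
Result (8 stmts):
  b = 1
  u = 5
  v = 8 * b
  z = 9
  d = 6
  a = 3
  x = 10
  return d

Answer: b = 1
u = 5
v = 8 * b
z = 9
d = 6
a = 3
x = 10
return d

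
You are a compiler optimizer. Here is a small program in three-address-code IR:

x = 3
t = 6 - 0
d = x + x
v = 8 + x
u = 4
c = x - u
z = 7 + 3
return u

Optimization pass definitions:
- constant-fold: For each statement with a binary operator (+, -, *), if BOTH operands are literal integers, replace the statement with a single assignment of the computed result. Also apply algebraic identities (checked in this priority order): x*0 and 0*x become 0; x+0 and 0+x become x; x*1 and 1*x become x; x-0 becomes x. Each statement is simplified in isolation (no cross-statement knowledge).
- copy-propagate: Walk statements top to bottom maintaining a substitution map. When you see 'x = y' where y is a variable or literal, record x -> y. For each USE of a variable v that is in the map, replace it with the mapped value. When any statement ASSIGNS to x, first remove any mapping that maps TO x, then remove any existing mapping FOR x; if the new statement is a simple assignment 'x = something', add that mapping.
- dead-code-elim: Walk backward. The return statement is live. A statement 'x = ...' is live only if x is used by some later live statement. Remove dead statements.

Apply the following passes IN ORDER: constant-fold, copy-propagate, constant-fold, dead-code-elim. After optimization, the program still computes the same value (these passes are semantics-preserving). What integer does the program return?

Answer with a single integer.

Initial IR:
  x = 3
  t = 6 - 0
  d = x + x
  v = 8 + x
  u = 4
  c = x - u
  z = 7 + 3
  return u
After constant-fold (8 stmts):
  x = 3
  t = 6
  d = x + x
  v = 8 + x
  u = 4
  c = x - u
  z = 10
  return u
After copy-propagate (8 stmts):
  x = 3
  t = 6
  d = 3 + 3
  v = 8 + 3
  u = 4
  c = 3 - 4
  z = 10
  return 4
After constant-fold (8 stmts):
  x = 3
  t = 6
  d = 6
  v = 11
  u = 4
  c = -1
  z = 10
  return 4
After dead-code-elim (1 stmts):
  return 4
Evaluate:
  x = 3  =>  x = 3
  t = 6 - 0  =>  t = 6
  d = x + x  =>  d = 6
  v = 8 + x  =>  v = 11
  u = 4  =>  u = 4
  c = x - u  =>  c = -1
  z = 7 + 3  =>  z = 10
  return u = 4

Answer: 4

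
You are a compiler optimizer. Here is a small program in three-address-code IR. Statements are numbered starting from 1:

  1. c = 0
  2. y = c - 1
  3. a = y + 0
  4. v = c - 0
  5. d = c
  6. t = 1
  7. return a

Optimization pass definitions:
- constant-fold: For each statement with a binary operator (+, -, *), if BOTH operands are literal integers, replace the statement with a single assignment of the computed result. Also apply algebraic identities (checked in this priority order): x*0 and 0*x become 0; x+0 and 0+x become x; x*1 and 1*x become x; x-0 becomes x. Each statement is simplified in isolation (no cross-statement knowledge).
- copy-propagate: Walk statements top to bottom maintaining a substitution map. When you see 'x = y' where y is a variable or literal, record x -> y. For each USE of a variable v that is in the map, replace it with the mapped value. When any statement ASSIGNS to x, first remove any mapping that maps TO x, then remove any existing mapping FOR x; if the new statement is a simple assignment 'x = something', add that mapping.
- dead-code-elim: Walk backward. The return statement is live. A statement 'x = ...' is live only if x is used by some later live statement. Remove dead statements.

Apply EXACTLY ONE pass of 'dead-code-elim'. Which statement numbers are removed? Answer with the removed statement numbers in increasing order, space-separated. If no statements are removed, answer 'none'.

Backward liveness scan:
Stmt 1 'c = 0': KEEP (c is live); live-in = []
Stmt 2 'y = c - 1': KEEP (y is live); live-in = ['c']
Stmt 3 'a = y + 0': KEEP (a is live); live-in = ['y']
Stmt 4 'v = c - 0': DEAD (v not in live set ['a'])
Stmt 5 'd = c': DEAD (d not in live set ['a'])
Stmt 6 't = 1': DEAD (t not in live set ['a'])
Stmt 7 'return a': KEEP (return); live-in = ['a']
Removed statement numbers: [4, 5, 6]
Surviving IR:
  c = 0
  y = c - 1
  a = y + 0
  return a

Answer: 4 5 6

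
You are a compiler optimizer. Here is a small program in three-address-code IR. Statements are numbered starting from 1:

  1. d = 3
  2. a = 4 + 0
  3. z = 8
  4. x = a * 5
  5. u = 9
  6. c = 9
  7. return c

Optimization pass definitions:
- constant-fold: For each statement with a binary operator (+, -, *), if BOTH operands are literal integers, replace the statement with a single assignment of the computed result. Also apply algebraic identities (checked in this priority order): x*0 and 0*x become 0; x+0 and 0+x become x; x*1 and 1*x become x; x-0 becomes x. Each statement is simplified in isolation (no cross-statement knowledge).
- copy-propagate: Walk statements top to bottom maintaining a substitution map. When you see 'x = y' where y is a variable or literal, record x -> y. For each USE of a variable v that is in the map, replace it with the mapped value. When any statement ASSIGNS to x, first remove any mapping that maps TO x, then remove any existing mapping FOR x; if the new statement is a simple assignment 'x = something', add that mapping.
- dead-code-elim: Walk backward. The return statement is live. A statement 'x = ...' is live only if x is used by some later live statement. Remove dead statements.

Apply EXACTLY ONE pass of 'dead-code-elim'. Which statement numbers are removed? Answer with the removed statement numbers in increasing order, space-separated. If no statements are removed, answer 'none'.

Answer: 1 2 3 4 5

Derivation:
Backward liveness scan:
Stmt 1 'd = 3': DEAD (d not in live set [])
Stmt 2 'a = 4 + 0': DEAD (a not in live set [])
Stmt 3 'z = 8': DEAD (z not in live set [])
Stmt 4 'x = a * 5': DEAD (x not in live set [])
Stmt 5 'u = 9': DEAD (u not in live set [])
Stmt 6 'c = 9': KEEP (c is live); live-in = []
Stmt 7 'return c': KEEP (return); live-in = ['c']
Removed statement numbers: [1, 2, 3, 4, 5]
Surviving IR:
  c = 9
  return c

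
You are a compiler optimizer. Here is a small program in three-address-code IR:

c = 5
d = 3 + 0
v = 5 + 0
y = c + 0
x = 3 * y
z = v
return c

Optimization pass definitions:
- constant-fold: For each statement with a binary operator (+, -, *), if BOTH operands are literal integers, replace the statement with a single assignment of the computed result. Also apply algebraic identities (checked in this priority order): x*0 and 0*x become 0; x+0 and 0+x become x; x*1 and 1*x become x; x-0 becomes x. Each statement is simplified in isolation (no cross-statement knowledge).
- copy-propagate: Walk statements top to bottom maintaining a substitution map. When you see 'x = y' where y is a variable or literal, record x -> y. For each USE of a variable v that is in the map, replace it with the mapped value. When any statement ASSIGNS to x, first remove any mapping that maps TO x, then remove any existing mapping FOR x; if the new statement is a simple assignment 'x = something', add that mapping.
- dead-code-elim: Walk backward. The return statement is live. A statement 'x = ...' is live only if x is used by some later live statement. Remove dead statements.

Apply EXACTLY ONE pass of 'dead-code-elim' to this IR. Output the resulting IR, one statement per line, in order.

Answer: c = 5
return c

Derivation:
Applying dead-code-elim statement-by-statement:
  [7] return c  -> KEEP (return); live=['c']
  [6] z = v  -> DEAD (z not live)
  [5] x = 3 * y  -> DEAD (x not live)
  [4] y = c + 0  -> DEAD (y not live)
  [3] v = 5 + 0  -> DEAD (v not live)
  [2] d = 3 + 0  -> DEAD (d not live)
  [1] c = 5  -> KEEP; live=[]
Result (2 stmts):
  c = 5
  return c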